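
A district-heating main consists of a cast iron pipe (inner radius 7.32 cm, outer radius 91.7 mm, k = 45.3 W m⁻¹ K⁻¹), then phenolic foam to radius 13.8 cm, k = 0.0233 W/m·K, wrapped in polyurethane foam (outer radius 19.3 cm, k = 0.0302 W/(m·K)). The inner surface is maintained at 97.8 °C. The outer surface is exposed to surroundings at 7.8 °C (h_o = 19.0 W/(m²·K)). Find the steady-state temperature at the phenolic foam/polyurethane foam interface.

T = 43.2 °C

Series thermal resistances, inner to outer:
  R'_cast iron = ln(0.0917/0.0732)/(2πk) = 0.2253/(2π·45.3) = 7.917×10^-4 m·K/W
  R'_phenolic foam = ln(0.138/0.0917)/(2πk) = 0.4087/(2π·0.0233) = 2.792 m·K/W
  R'_polyurethane foam = ln(0.193/0.138)/(2πk) = 0.3354/(2π·0.0302) = 1.768 m·K/W
  R'_conv,out = 1/(2πr h) = 1/(2π·0.193·19.0) = 0.04340 m·K/W
ΣR = 7.917×10^-4 + 2.792 + 1.768 + 0.04340 = 4.604 m·K/W
Q' = ΔT/ΣR = (97.8 °C − 7.8 °C)/4.604 = 19.55 W/m
From the inner boundary to the phenolic foam/polyurethane foam interface, ΣR_partial = 2.793 m·K/W.
T_interface = T_in − Q'·ΣR_partial = 97.8 °C − (19.55)(2.793) = 43.2 °C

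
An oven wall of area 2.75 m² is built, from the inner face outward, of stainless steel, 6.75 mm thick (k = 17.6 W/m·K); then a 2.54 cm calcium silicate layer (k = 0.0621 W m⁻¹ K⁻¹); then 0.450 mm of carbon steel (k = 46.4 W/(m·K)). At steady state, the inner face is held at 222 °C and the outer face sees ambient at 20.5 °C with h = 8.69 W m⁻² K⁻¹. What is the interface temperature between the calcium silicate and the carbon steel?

T = 64.7 °C

Resistance network (inner→outer):
  R_stainless steel = L/(kA) = 0.00675/(17.6·2.75) = 1.395×10^-4 K/W
  R_calcium silicate = L/(kA) = 0.0254/(0.0621·2.75) = 0.1487 K/W
  R_carbon steel = L/(kA) = 4.50×10^-4/(46.4·2.75) = 3.527×10^-6 K/W
  R_conv,out = 1/(hA) = 1/(8.69·2.75) = 0.04185 K/W
ΣR = 1.395×10^-4 + 0.1487 + 3.527×10^-6 + 0.04185 = 0.1907 K/W
Q = ΔT/ΣR = (222 °C − 20.5 °C)/0.1907 = 1057 W
From the inner boundary to the calcium silicate/carbon steel interface, ΣR_partial = 0.1488 K/W.
T_interface = T_in − Q·ΣR_partial = 222 °C − (1057)(0.1488) = 64.7 °C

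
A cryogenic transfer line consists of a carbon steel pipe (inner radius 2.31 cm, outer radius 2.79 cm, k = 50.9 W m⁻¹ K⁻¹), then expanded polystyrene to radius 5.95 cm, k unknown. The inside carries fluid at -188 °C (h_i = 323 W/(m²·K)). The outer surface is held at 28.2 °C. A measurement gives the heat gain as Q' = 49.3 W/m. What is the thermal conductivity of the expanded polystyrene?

k = 0.0276 W/m·K

ΣR = ΔT/Q' = |-188 − 28.2|/49.3 = 4.385 m·K/W
Known resistances:
  R'_conv,in = 1/(2πr h) = 1/(2π·0.0231·323) = 0.02133 m·K/W
  R'_carbon steel = ln(0.0279/0.0231)/(2πk) = 0.1888/(2π·50.9) = 5.903×10^-4 m·K/W
R_expanded polystyrene = ΣR − ΣR_known = 4.385 − 0.02192 = 4.363 m·K/W
ln(r₂/r₁)/(2πk) = 4.363 ⇒ k = 0.7573/(2π·4.363) = 0.0276 W/m·K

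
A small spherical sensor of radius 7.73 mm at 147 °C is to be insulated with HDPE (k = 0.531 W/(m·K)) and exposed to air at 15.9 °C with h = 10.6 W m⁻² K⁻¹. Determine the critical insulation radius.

For a sphere, r_cr = 2k_ins/h = 2·0.531/10.6 = 0.100 m = 10.0 cm

r_cr = 10.0 cm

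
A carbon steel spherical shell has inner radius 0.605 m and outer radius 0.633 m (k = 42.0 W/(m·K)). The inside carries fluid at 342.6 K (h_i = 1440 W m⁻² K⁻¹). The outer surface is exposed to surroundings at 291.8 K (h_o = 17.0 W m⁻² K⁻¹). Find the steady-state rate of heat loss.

Resistance network (inner→outer):
  R_conv,in = 1/(4πr²h) = 1/(4π·0.605²·1440) = 1.510×10^-4 K/W
  R_carbon steel = (1/0.605 − 1/0.633)/(4πk) = 0.07311/(4π·42.0) = 1.385×10^-4 K/W
  R_conv,out = 1/(4πr²h) = 1/(4π·0.633²·17.0) = 0.01168 K/W
ΣR = 1.510×10^-4 + 1.385×10^-4 + 0.01168 = 0.01197 K/W
Q = ΔT/ΣR = (342.6 K − 291.8 K)/0.01197 = 4240 W

Q = 4240 W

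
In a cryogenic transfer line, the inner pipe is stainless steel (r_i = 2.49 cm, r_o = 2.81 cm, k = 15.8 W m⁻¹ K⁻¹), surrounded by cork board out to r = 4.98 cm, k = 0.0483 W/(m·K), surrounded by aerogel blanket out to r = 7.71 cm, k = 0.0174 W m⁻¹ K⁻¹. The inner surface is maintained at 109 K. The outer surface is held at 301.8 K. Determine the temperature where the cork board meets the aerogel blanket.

T = 171 K

Treat each layer as a resistance in series:
  R'_stainless steel = ln(0.0281/0.0249)/(2πk) = 0.1209/(2π·15.8) = 0.001218 m·K/W
  R'_cork board = ln(0.0498/0.0281)/(2πk) = 0.5722/(2π·0.0483) = 1.886 m·K/W
  R'_aerogel blanket = ln(0.0771/0.0498)/(2πk) = 0.4371/(2π·0.0174) = 3.998 m·K/W
ΣR = 0.001218 + 1.886 + 3.998 = 5.885 m·K/W
Q' = ΔT/ΣR = (109 K − 301.8 K)/5.885 = -32.76 W/m
From the inner boundary to the cork board/aerogel blanket interface, ΣR_partial = 1.887 m·K/W.
T_interface = T_in − Q'·ΣR_partial = 109 K − (-32.76)(1.887) = 171 K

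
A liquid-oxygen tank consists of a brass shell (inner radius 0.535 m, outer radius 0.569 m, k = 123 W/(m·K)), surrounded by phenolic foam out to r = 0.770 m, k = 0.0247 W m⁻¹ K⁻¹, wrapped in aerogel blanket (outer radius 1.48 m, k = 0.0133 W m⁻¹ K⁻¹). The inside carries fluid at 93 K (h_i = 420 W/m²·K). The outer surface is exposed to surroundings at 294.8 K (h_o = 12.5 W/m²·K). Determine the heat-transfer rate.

Series thermal resistances, inner to outer:
  R_conv,in = 1/(4πr²h) = 1/(4π·0.535²·420) = 6.620×10^-4 K/W
  R_brass = (1/0.535 − 1/0.569)/(4πk) = 0.1117/(4π·123) = 7.226×10^-5 K/W
  R_phenolic foam = (1/0.569 − 1/0.770)/(4πk) = 0.4588/(4π·0.0247) = 1.478 K/W
  R_aerogel blanket = (1/0.770 − 1/1.48)/(4πk) = 0.6230/(4π·0.0133) = 3.728 K/W
  R_conv,out = 1/(4πr²h) = 1/(4π·1.48²·12.5) = 0.002906 K/W
ΣR = 6.620×10^-4 + 7.226×10^-5 + 1.478 + 3.728 + 0.002906 = 5.210 K/W
Q = ΔT/ΣR = (93 K − 294.8 K)/5.210 = -38.7 W
(Negative Q ⇒ heat flows inward; heat gain = 38.7 W.)

Q = 38.7 W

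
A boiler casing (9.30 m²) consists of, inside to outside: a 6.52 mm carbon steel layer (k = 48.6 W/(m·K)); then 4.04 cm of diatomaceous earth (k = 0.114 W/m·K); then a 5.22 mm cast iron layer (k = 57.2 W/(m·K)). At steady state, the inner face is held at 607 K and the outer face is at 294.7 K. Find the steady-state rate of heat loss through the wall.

Q = 8.19 kW

Treat each layer as a resistance in series:
  R_carbon steel = L/(kA) = 0.00652/(48.6·9.30) = 1.443×10^-5 K/W
  R_diatomaceous earth = L/(kA) = 0.0404/(0.114·9.30) = 0.03811 K/W
  R_cast iron = L/(kA) = 0.00522/(57.2·9.30) = 9.813×10^-6 K/W
ΣR = 1.443×10^-5 + 0.03811 + 9.813×10^-6 = 0.03813 K/W
Q = ΔT/ΣR = (607 K − 294.7 K)/0.03813 = 8190 W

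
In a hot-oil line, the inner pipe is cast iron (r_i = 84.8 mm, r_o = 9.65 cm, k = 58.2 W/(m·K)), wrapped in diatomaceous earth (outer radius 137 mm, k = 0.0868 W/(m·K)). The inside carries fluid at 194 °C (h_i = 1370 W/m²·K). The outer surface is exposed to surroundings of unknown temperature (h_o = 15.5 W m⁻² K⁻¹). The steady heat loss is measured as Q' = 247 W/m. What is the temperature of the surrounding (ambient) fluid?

T_out = 16.4 °C

Series resistances:
  R'_conv,in = 1/(2πr h) = 1/(2π·0.0848·1370) = 0.001370 m·K/W
  R'_cast iron = ln(0.0965/0.0848)/(2πk) = 0.1292/(2π·58.2) = 3.534×10^-4 m·K/W
  R'_diatomaceous earth = ln(0.137/0.0965)/(2πk) = 0.3504/(2π·0.0868) = 0.6426 m·K/W
  R'_conv,out = 1/(2πr h) = 1/(2π·0.137·15.5) = 0.07495 m·K/W
ΣR = 0.7192 m·K/W
ΔT = Q'·ΣR = 247 × 0.7192 = 177.6 K
Heat flows outward, so T_out = T_in − ΔT = 194 − 177.6 = 16.4 °C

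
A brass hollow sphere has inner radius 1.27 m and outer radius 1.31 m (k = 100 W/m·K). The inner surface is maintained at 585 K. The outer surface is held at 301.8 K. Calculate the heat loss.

Q = 4πk·ΔT/(1/r₁ − 1/r₂) = 4π × 100 × 283.2 / (1/1.27 − 1/1.31) = 1.48×10^7 W

Q = 14800 kW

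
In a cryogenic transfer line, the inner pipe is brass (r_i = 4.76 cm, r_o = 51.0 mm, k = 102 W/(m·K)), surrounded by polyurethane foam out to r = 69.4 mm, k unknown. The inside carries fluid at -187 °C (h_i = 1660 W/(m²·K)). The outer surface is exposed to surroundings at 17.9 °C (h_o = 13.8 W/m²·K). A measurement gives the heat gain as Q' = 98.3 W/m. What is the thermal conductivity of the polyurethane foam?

ΣR = ΔT/Q' = |-187 − 17.9|/98.3 = 2.084 m·K/W
Known resistances:
  R'_conv,in = 1/(2πr h) = 1/(2π·0.0476·1660) = 0.002014 m·K/W
  R'_brass = ln(0.0510/0.0476)/(2πk) = 0.06899/(2π·102) = 1.077×10^-4 m·K/W
  R'_conv,out = 1/(2πr h) = 1/(2π·0.0694·13.8) = 0.1662 m·K/W
R_polyurethane foam = ΣR − ΣR_known = 2.084 − 0.1683 = 1.916 m·K/W
ln(r₂/r₁)/(2πk) = 1.916 ⇒ k = 0.3081/(2π·1.916) = 0.0256 W/m·K

k = 0.0256 W/m·K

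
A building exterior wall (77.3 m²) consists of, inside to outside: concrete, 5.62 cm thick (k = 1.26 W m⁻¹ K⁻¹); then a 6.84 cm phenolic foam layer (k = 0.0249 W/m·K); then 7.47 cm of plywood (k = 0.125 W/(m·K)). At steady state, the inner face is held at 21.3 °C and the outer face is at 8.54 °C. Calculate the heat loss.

Q = 291 W

Treat each layer as a resistance in series:
  R_concrete = L/(kA) = 0.0562/(1.26·77.3) = 5.770×10^-4 K/W
  R_phenolic foam = L/(kA) = 0.0684/(0.0249·77.3) = 0.03554 K/W
  R_plywood = L/(kA) = 0.0747/(0.125·77.3) = 0.007731 K/W
ΣR = 5.770×10^-4 + 0.03554 + 0.007731 = 0.04385 K/W
Q = ΔT/ΣR = (21.3 °C − 8.54 °C)/0.04385 = 291 W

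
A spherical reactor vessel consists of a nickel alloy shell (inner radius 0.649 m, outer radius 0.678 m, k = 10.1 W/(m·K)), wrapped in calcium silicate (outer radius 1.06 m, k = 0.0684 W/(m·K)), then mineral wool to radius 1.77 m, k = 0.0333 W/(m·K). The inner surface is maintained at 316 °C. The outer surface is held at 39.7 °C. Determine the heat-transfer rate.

Series thermal resistances, inner to outer:
  R_nickel alloy = (1/0.649 − 1/0.678)/(4πk) = 0.06591/(4π·10.1) = 5.193×10^-4 K/W
  R_calcium silicate = (1/0.678 − 1/1.06)/(4πk) = 0.5315/(4π·0.0684) = 0.6184 K/W
  R_mineral wool = (1/1.06 − 1/1.77)/(4πk) = 0.3784/(4π·0.0333) = 0.9043 K/W
ΣR = 5.193×10^-4 + 0.6184 + 0.9043 = 1.523 K/W
Q = ΔT/ΣR = (316 °C − 39.7 °C)/1.523 = 181 W

Q = 181 W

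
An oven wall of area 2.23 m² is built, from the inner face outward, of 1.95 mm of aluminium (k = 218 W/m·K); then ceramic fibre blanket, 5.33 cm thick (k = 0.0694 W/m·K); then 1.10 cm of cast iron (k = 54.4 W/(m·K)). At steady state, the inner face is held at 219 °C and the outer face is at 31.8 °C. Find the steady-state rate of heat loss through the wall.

Q = 543 W

Resistance network (inner→outer):
  R_aluminium = L/(kA) = 0.00195/(218·2.23) = 4.011×10^-6 K/W
  R_ceramic fibre blanket = L/(kA) = 0.0533/(0.0694·2.23) = 0.3444 K/W
  R_cast iron = L/(kA) = 0.0110/(54.4·2.23) = 9.068×10^-5 K/W
ΣR = 4.011×10^-6 + 0.3444 + 9.068×10^-5 = 0.3445 K/W
Q = ΔT/ΣR = (219 °C − 31.8 °C)/0.3445 = 543 W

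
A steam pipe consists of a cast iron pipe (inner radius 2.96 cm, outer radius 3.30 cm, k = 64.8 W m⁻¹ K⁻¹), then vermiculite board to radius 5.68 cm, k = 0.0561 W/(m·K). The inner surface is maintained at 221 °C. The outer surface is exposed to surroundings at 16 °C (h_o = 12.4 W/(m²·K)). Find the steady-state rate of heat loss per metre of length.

Q' = 116 W/m

Treat each layer as a resistance in series:
  R'_cast iron = ln(0.0330/0.0296)/(2πk) = 0.1087/(2π·64.8) = 2.671×10^-4 m·K/W
  R'_vermiculite board = ln(0.0568/0.0330)/(2πk) = 0.5430/(2π·0.0561) = 1.541 m·K/W
  R'_conv,out = 1/(2πr h) = 1/(2π·0.0568·12.4) = 0.2260 m·K/W
ΣR = 2.671×10^-4 + 1.541 + 0.2260 = 1.767 m·K/W
Q' = ΔT/ΣR = (221 °C − 16 °C)/1.767 = 116 W/m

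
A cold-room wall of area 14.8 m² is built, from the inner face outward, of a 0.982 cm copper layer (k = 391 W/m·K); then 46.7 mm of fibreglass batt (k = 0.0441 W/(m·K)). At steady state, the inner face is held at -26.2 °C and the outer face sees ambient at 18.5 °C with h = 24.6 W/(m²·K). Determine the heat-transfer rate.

Treat each layer as a resistance in series:
  R_copper = L/(kA) = 0.00982/(391·14.8) = 1.697×10^-6 K/W
  R_fibreglass batt = L/(kA) = 0.0467/(0.0441·14.8) = 0.07155 K/W
  R_conv,out = 1/(hA) = 1/(24.6·14.8) = 0.002747 K/W
ΣR = 1.697×10^-6 + 0.07155 + 0.002747 = 0.07430 K/W
Q = ΔT/ΣR = (-26.2 °C − 18.5 °C)/0.07430 = -602 W
(Negative Q ⇒ heat flows inward; heat gain = 602 W.)

Q = 602 W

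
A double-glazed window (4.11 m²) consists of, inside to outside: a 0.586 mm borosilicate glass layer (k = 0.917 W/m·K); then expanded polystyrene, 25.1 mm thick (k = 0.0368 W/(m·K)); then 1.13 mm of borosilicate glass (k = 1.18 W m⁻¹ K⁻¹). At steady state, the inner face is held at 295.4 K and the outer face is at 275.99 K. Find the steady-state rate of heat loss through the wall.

Series thermal resistances, inner to outer:
  R_borosilicate glass = L/(kA) = 5.86×10^-4/(0.917·4.11) = 1.555×10^-4 K/W
  R_expanded polystyrene = L/(kA) = 0.0251/(0.0368·4.11) = 0.1660 K/W
  R_borosilicate glass = L/(kA) = 0.00113/(1.18·4.11) = 2.330×10^-4 K/W
ΣR = 1.555×10^-4 + 0.1660 + 2.330×10^-4 = 0.1664 K/W
Q = ΔT/ΣR = (295.4 K − 275.99 K)/0.1664 = 117 W

Q = 117 W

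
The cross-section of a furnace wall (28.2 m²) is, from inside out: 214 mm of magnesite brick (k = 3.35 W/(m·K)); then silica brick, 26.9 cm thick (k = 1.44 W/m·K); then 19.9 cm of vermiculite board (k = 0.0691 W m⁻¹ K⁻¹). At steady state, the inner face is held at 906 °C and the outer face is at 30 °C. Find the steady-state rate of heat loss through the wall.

Resistance network (inner→outer):
  R_magnesite brick = L/(kA) = 0.214/(3.35·28.2) = 0.002265 K/W
  R_silica brick = L/(kA) = 0.269/(1.44·28.2) = 0.006624 K/W
  R_vermiculite board = L/(kA) = 0.199/(0.0691·28.2) = 0.1021 K/W
ΣR = 0.002265 + 0.006624 + 0.1021 = 0.1110 K/W
Q = ΔT/ΣR = (906 °C − 30 °C)/0.1110 = 7890 W

Q = 7890 W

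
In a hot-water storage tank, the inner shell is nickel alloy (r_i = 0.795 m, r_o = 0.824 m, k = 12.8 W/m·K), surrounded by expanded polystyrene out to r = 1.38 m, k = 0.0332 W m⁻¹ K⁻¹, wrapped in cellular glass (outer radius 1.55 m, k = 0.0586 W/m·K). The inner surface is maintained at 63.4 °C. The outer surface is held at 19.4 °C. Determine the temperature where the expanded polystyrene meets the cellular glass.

Series thermal resistances, inner to outer:
  R_nickel alloy = (1/0.795 − 1/0.824)/(4πk) = 0.04427/(4π·12.8) = 2.752×10^-4 K/W
  R_expanded polystyrene = (1/0.824 − 1/1.38)/(4πk) = 0.4890/(4π·0.0332) = 1.172 K/W
  R_cellular glass = (1/1.38 − 1/1.55)/(4πk) = 0.07948/(4π·0.0586) = 0.1079 K/W
ΣR = 2.752×10^-4 + 1.172 + 0.1079 = 1.280 K/W
Q = ΔT/ΣR = (63.4 °C − 19.4 °C)/1.280 = 34.38 W
From the inner boundary to the expanded polystyrene/cellular glass interface, ΣR_partial = 1.172 K/W.
T_interface = T_in − Q·ΣR_partial = 63.4 °C − (34.38)(1.172) = 23.1 °C

T = 23.1 °C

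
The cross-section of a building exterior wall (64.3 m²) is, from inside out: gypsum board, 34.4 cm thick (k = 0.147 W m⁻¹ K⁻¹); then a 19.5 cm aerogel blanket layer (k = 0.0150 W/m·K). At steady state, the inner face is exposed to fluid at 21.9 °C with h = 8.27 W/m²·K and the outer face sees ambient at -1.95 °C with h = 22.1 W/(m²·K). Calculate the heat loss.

Treat each layer as a resistance in series:
  R_conv,in = 1/(hA) = 1/(8.27·64.3) = 0.001881 K/W
  R_gypsum board = L/(kA) = 0.344/(0.147·64.3) = 0.03639 K/W
  R_aerogel blanket = L/(kA) = 0.195/(0.0150·64.3) = 0.2022 K/W
  R_conv,out = 1/(hA) = 1/(22.1·64.3) = 7.037×10^-4 K/W
ΣR = 0.001881 + 0.03639 + 0.2022 + 7.037×10^-4 = 0.2412 K/W
Q = ΔT/ΣR = (21.9 °C − -1.95 °C)/0.2412 = 98.9 W

Q = 98.9 W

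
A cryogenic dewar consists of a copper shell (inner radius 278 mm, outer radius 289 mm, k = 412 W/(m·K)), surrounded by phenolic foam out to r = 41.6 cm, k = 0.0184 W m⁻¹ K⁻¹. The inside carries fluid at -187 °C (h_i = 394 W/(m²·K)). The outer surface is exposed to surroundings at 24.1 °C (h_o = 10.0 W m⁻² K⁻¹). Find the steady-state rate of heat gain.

Q = 45.7 W

Treat each layer as a resistance in series:
  R_conv,in = 1/(4πr²h) = 1/(4π·0.278²·394) = 0.002613 K/W
  R_copper = (1/0.278 − 1/0.289)/(4πk) = 0.1369/(4π·412) = 2.644×10^-5 K/W
  R_phenolic foam = (1/0.289 − 1/0.416)/(4πk) = 1.056/(4π·0.0184) = 4.569 K/W
  R_conv,out = 1/(4πr²h) = 1/(4π·0.416²·10.0) = 0.04598 K/W
ΣR = 0.002613 + 2.644×10^-5 + 4.569 + 0.04598 = 4.618 K/W
Q = ΔT/ΣR = (-187 °C − 24.1 °C)/4.618 = -45.7 W
(Negative Q ⇒ heat flows inward; heat gain = 45.7 W.)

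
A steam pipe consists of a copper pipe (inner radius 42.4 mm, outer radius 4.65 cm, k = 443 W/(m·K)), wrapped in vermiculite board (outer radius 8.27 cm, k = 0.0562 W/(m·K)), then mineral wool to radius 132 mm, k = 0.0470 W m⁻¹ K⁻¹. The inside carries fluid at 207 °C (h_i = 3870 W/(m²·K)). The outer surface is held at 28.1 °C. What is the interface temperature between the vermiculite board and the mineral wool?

T = 116 °C

Series thermal resistances, inner to outer:
  R'_conv,in = 1/(2πr h) = 1/(2π·0.0424·3870) = 9.699×10^-4 m·K/W
  R'_copper = ln(0.0465/0.0424)/(2πk) = 0.09230/(2π·443) = 3.316×10^-5 m·K/W
  R'_vermiculite board = ln(0.0827/0.0465)/(2πk) = 0.5758/(2π·0.0562) = 1.631 m·K/W
  R'_mineral wool = ln(0.132/0.0827)/(2πk) = 0.4676/(2π·0.0470) = 1.583 m·K/W
ΣR = 9.699×10^-4 + 3.316×10^-5 + 1.631 + 1.583 = 3.215 m·K/W
Q' = ΔT/ΣR = (207 °C − 28.1 °C)/3.215 = 55.65 W/m
From the inner boundary to the vermiculite board/mineral wool interface, ΣR_partial = 1.632 m·K/W.
T_interface = T_in − Q'·ΣR_partial = 207 °C − (55.65)(1.632) = 116 °C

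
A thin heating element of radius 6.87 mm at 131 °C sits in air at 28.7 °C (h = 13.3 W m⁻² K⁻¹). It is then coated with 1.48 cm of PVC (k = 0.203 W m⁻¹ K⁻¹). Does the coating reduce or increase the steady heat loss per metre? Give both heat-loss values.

increases: 58.7 → 70.4 W/m

Critical radius for a cylinder: r_cr = k/h = 0.0153 m = 1.53 cm.
Outer radius after coating: r₂ = 0.00687 + 0.0148 = 0.02167 m.
r₁ < r_cr < r₂: heat loss rises to a maximum at r_cr then falls. Whether the coating helps depends on whether Q(r₂) has dropped back below Q(r₁).
Bare: R = 1/(2πr₁h) = 1.742 m·K/W; Q = 102.3/1.742 = 58.7 W/m.
Coated: R = R_cond + R_conv = 1.453 m·K/W; Q = 102.3/1.453 = 70.4 W/m.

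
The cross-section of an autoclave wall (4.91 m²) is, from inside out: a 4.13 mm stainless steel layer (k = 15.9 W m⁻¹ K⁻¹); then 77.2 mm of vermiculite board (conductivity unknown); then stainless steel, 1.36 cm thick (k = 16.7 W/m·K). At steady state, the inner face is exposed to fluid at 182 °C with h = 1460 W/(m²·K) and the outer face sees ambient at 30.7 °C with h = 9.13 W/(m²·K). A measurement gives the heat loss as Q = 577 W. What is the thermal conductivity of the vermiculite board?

k = 0.0656 W/m·K

ΣR = ΔT/Q = |182 − 30.7|/577 = 0.2622 K/W
Known resistances:
  R_conv,in = 1/(hA) = 1/(1460·4.91) = 1.395×10^-4 K/W
  R_stainless steel = L/(kA) = 0.00413/(15.9·4.91) = 5.290×10^-5 K/W
  R_stainless steel = L/(kA) = 0.0136/(16.7·4.91) = 1.659×10^-4 K/W
  R_conv,out = 1/(hA) = 1/(9.13·4.91) = 0.02231 K/W
R_vermiculite board = ΣR − ΣR_known = 0.2622 − 0.02267 = 0.2395 K/W
L/(kA) = 0.2395 ⇒ k = 0.0772/(0.2395·4.91) = 0.0656 W/m·K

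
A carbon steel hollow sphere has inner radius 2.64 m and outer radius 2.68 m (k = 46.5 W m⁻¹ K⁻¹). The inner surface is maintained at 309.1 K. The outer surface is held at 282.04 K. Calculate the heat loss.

Q = 4πk·ΔT/(1/r₁ − 1/r₂) = 4π × 46.5 × 27.06 / (1/2.64 − 1/2.68) = 2.80×10^6 W

Q = 2.80×10^6 W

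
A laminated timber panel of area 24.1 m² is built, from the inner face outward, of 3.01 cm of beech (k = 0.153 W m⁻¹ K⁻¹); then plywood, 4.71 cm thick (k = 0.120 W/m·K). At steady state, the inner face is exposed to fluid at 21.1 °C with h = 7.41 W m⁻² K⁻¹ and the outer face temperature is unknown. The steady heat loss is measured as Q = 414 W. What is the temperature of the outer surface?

T_out = 8.66 °C

Series resistances:
  R_conv,in = 1/(hA) = 1/(7.41·24.1) = 0.005600 K/W
  R_beech = L/(kA) = 0.0301/(0.153·24.1) = 0.008163 K/W
  R_plywood = L/(kA) = 0.0471/(0.120·24.1) = 0.01629 K/W
ΣR = 0.03005 K/W
ΔT = Q·ΣR = 414 × 0.03005 = 12.44 K
Heat flows outward, so T_out = T_in − ΔT = 21.1 − 12.44 = 8.66 °C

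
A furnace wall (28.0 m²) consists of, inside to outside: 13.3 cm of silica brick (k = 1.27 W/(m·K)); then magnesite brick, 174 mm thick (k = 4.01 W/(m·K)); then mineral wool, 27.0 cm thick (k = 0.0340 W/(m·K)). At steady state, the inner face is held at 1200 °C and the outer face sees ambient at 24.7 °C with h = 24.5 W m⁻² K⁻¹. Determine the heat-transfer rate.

Series thermal resistances, inner to outer:
  R_silica brick = L/(kA) = 0.133/(1.27·28.0) = 0.003740 K/W
  R_magnesite brick = L/(kA) = 0.174/(4.01·28.0) = 0.001550 K/W
  R_mineral wool = L/(kA) = 0.270/(0.0340·28.0) = 0.2836 K/W
  R_conv,out = 1/(hA) = 1/(24.5·28.0) = 0.001458 K/W
ΣR = 0.003740 + 0.001550 + 0.2836 + 0.001458 = 0.2903 K/W
Q = ΔT/ΣR = (1200 °C − 24.7 °C)/0.2903 = 4050 W

Q = 4.05 kW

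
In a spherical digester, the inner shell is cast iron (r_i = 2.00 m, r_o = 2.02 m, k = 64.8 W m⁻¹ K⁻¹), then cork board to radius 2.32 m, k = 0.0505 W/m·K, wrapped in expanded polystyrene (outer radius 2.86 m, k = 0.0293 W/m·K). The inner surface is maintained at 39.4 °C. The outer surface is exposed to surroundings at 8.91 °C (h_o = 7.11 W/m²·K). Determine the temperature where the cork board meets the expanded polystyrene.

Resistance network (inner→outer):
  R_cast iron = (1/2.00 − 1/2.02)/(4πk) = 0.004950/(4π·64.8) = 6.079×10^-6 K/W
  R_cork board = (1/2.02 − 1/2.32)/(4πk) = 0.06402/(4π·0.0505) = 0.1009 K/W
  R_expanded polystyrene = (1/2.32 − 1/2.86)/(4πk) = 0.08138/(4π·0.0293) = 0.2210 K/W
  R_conv,out = 1/(4πr²h) = 1/(4π·2.86²·7.11) = 0.001368 K/W
ΣR = 6.079×10^-6 + 0.1009 + 0.2210 + 0.001368 = 0.3233 K/W
Q = ΔT/ΣR = (39.4 °C − 8.91 °C)/0.3233 = 94.31 W
From the inner boundary to the cork board/expanded polystyrene interface, ΣR_partial = 0.1009 K/W.
T_interface = T_in − Q·ΣR_partial = 39.4 °C − (94.31)(0.1009) = 29.9 °C

T = 29.9 °C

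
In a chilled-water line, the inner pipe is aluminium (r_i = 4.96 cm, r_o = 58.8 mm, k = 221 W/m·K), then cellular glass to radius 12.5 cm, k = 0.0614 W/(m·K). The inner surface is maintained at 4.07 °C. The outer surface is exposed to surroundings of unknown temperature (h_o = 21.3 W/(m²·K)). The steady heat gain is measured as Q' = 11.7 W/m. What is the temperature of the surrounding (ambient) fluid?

T_out = 27.6 °C

Sum the resistances:
  R'_aluminium = ln(0.0588/0.0496)/(2πk) = 0.1702/(2π·221) = 1.225×10^-4 m·K/W
  R'_cellular glass = ln(0.125/0.0588)/(2πk) = 0.7542/(2π·0.0614) = 1.955 m·K/W
  R'_conv,out = 1/(2πr h) = 1/(2π·0.125·21.3) = 0.05978 m·K/W
ΣR = 2.015 m·K/W
ΔT = Q'·ΣR = 11.7 × 2.015 = 23.58 K
Heat flows inward, so T_out = T_in + ΔT = 4.07 + 23.58 = 27.6 °C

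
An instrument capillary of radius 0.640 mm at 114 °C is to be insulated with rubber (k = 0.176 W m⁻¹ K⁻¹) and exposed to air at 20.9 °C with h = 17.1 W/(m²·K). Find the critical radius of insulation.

For a cylinder, r_cr = k_ins/h = 0.176/17.1 = 0.0103 m = 1.03 cm

r_cr = 1.03 cm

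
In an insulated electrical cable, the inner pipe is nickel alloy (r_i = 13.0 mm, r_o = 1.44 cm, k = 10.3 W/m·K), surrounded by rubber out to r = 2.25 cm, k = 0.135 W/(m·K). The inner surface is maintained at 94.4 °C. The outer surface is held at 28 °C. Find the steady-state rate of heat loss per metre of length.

Resistance network (inner→outer):
  R'_nickel alloy = ln(0.0144/0.0130)/(2πk) = 0.1023/(2π·10.3) = 0.001580 m·K/W
  R'_rubber = ln(0.0225/0.0144)/(2πk) = 0.4463/(2π·0.135) = 0.5261 m·K/W
ΣR = 0.001580 + 0.5261 = 0.5277 m·K/W
Q' = ΔT/ΣR = (94.4 °C − 28 °C)/0.5277 = 126 W/m

Q' = 126 W/m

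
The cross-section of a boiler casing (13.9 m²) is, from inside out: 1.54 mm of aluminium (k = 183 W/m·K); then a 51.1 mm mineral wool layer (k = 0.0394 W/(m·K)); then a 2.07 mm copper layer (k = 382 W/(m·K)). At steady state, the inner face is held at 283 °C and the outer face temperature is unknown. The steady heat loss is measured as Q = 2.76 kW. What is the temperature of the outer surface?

T_out = 25.5 °C

Series resistances:
  R_aluminium = L/(kA) = 0.00154/(183·13.9) = 6.054×10^-7 K/W
  R_mineral wool = L/(kA) = 0.0511/(0.0394·13.9) = 0.09331 K/W
  R_copper = L/(kA) = 0.00207/(382·13.9) = 3.898×10^-7 K/W
ΣR = 0.09331 K/W
ΔT = Q·ΣR = 2760 × 0.09331 = 257.5 K
Heat flows outward, so T_out = T_in − ΔT = 283 − 257.5 = 25.5 °C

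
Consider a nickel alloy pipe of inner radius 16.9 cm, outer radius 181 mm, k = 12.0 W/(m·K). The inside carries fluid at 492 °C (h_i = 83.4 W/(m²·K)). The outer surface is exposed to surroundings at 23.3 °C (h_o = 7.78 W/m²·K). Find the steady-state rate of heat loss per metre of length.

Series thermal resistances, inner to outer:
  R'_conv,in = 1/(2πr h) = 1/(2π·0.169·83.4) = 0.01129 m·K/W
  R'_nickel alloy = ln(0.181/0.169)/(2πk) = 0.06860/(2π·12.0) = 9.098×10^-4 m·K/W
  R'_conv,out = 1/(2πr h) = 1/(2π·0.181·7.78) = 0.1130 m·K/W
ΣR = 0.01129 + 9.098×10^-4 + 0.1130 = 0.1252 m·K/W
Q' = ΔT/ΣR = (492 °C − 23.3 °C)/0.1252 = 3740 W/m

Q' = 3740 W/m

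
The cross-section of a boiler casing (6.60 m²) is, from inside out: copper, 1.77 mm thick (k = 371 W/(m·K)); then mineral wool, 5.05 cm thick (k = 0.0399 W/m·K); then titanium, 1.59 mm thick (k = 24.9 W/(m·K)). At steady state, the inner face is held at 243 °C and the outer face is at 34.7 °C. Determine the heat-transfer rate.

Resistance network (inner→outer):
  R_copper = L/(kA) = 0.00177/(371·6.60) = 7.229×10^-7 K/W
  R_mineral wool = L/(kA) = 0.0505/(0.0399·6.60) = 0.1918 K/W
  R_titanium = L/(kA) = 0.00159/(24.9·6.60) = 9.675×10^-6 K/W
ΣR = 7.229×10^-7 + 0.1918 + 9.675×10^-6 = 0.1918 K/W
Q = ΔT/ΣR = (243 °C − 34.7 °C)/0.1918 = 1090 W

Q = 1090 W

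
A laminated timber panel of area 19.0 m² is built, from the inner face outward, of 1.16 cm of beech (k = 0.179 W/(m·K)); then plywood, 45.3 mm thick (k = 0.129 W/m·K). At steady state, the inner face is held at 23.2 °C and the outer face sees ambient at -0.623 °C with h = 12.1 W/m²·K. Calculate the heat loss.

Q = 908 W

Treat each layer as a resistance in series:
  R_beech = L/(kA) = 0.0116/(0.179·19.0) = 0.003411 K/W
  R_plywood = L/(kA) = 0.0453/(0.129·19.0) = 0.01848 K/W
  R_conv,out = 1/(hA) = 1/(12.1·19.0) = 0.004350 K/W
ΣR = 0.003411 + 0.01848 + 0.004350 = 0.02624 K/W
Q = ΔT/ΣR = (23.2 °C − -0.623 °C)/0.02624 = 908 W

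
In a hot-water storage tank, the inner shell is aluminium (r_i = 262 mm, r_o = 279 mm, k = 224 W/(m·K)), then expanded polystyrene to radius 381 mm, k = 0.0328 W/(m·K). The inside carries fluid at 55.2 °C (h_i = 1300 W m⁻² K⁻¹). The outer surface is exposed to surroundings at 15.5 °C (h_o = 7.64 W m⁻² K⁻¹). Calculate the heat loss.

Q = 16.5 W

Resistance network (inner→outer):
  R_conv,in = 1/(4πr²h) = 1/(4π·0.262²·1300) = 8.918×10^-4 K/W
  R_aluminium = (1/0.262 − 1/0.279)/(4πk) = 0.2326/(4π·224) = 8.262×10^-5 K/W
  R_expanded polystyrene = (1/0.279 − 1/0.381)/(4πk) = 0.9596/(4π·0.0328) = 2.328 K/W
  R_conv,out = 1/(4πr²h) = 1/(4π·0.381²·7.64) = 0.07175 K/W
ΣR = 8.918×10^-4 + 8.262×10^-5 + 2.328 + 0.07175 = 2.401 K/W
Q = ΔT/ΣR = (55.2 °C − 15.5 °C)/2.401 = 16.5 W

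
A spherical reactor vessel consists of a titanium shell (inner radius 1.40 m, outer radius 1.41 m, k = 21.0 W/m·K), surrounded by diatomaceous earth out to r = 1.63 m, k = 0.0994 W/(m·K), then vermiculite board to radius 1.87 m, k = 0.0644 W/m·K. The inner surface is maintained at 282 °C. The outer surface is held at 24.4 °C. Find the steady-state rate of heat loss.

Series thermal resistances, inner to outer:
  R_titanium = (1/1.40 − 1/1.41)/(4πk) = 0.005066/(4π·21.0) = 1.920×10^-5 K/W
  R_diatomaceous earth = (1/1.41 − 1/1.63)/(4πk) = 0.09572/(4π·0.0994) = 0.07663 K/W
  R_vermiculite board = (1/1.63 − 1/1.87)/(4πk) = 0.07874/(4π·0.0644) = 0.09729 K/W
ΣR = 1.920×10^-5 + 0.07663 + 0.09729 = 0.1739 K/W
Q = ΔT/ΣR = (282 °C − 24.4 °C)/0.1739 = 1480 W

Q = 1480 W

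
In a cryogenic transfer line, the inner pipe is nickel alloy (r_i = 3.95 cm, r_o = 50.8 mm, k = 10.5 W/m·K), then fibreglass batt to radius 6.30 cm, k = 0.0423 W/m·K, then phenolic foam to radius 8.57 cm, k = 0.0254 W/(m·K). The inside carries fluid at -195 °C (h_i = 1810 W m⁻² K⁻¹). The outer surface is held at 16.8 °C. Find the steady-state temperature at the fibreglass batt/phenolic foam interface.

T = -132 °C

Resistance network (inner→outer):
  R'_conv,in = 1/(2πr h) = 1/(2π·0.0395·1810) = 0.002226 m·K/W
  R'_nickel alloy = ln(0.0508/0.0395)/(2πk) = 0.2516/(2π·10.5) = 0.003814 m·K/W
  R'_fibreglass batt = ln(0.0630/0.0508)/(2πk) = 0.2152/(2π·0.0423) = 0.8098 m·K/W
  R'_phenolic foam = ln(0.0857/0.0630)/(2πk) = 0.3077/(2π·0.0254) = 1.928 m·K/W
ΣR = 0.002226 + 0.003814 + 0.8098 + 1.928 = 2.744 m·K/W
Q' = ΔT/ΣR = (-195 °C − 16.8 °C)/2.744 = -77.19 W/m
From the inner boundary to the fibreglass batt/phenolic foam interface, ΣR_partial = 0.8158 m·K/W.
T_interface = T_in − Q'·ΣR_partial = -195 °C − (-77.19)(0.8158) = -132 °C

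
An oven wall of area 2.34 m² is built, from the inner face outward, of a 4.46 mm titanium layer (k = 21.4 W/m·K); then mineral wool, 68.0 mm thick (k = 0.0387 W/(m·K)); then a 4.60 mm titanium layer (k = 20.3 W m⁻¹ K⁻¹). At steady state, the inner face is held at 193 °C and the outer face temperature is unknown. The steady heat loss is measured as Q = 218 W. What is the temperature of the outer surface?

Sum the resistances:
  R_titanium = L/(kA) = 0.00446/(21.4·2.34) = 8.906×10^-5 K/W
  R_mineral wool = L/(kA) = 0.0680/(0.0387·2.34) = 0.7509 K/W
  R_titanium = L/(kA) = 0.00460/(20.3·2.34) = 9.684×10^-5 K/W
ΣR = 0.7511 K/W
ΔT = Q·ΣR = 218 × 0.7511 = 163.7 K
Heat flows outward, so T_out = T_in − ΔT = 193 − 163.7 = 29.3 °C

T_out = 29.3 °C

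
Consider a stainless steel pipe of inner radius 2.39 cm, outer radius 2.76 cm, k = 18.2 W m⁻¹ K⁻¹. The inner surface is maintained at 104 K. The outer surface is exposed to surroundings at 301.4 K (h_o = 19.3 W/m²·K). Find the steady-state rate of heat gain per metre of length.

Series thermal resistances, inner to outer:
  R'_stainless steel = ln(0.0276/0.0239)/(2πk) = 0.1439/(2π·18.2) = 0.001259 m·K/W
  R'_conv,out = 1/(2πr h) = 1/(2π·0.0276·19.3) = 0.2988 m·K/W
ΣR = 0.001259 + 0.2988 = 0.3001 m·K/W
Q' = ΔT/ΣR = (104 K − 301.4 K)/0.3001 = -658 W/m
(Negative Q' ⇒ heat flows inward; heat gain = 658 W/m.)

Q' = 658 W/m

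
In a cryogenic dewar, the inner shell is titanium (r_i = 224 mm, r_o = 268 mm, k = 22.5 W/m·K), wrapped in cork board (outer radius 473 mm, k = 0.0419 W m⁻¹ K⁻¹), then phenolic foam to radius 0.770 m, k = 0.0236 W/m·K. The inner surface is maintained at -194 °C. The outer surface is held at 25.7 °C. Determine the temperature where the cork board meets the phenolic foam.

T = -78.0 °C

Resistance network (inner→outer):
  R_titanium = (1/0.224 − 1/0.268)/(4πk) = 0.7329/(4π·22.5) = 0.002592 K/W
  R_cork board = (1/0.268 − 1/0.473)/(4πk) = 1.617/(4π·0.0419) = 3.071 K/W
  R_phenolic foam = (1/0.473 − 1/0.770)/(4πk) = 0.8155/(4π·0.0236) = 2.750 K/W
ΣR = 0.002592 + 3.071 + 2.750 = 5.824 K/W
Q = ΔT/ΣR = (-194 °C − 25.7 °C)/5.824 = -37.72 W
From the inner boundary to the cork board/phenolic foam interface, ΣR_partial = 3.074 K/W.
T_interface = T_in − Q·ΣR_partial = -194 °C − (-37.72)(3.074) = -78.0 °C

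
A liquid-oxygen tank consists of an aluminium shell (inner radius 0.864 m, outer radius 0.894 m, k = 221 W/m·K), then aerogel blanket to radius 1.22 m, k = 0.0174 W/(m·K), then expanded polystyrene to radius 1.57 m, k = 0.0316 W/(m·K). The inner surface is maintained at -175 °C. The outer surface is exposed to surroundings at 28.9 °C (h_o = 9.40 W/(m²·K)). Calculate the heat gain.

Q = 111 W

Treat each layer as a resistance in series:
  R_aluminium = (1/0.864 − 1/0.894)/(4πk) = 0.03884/(4π·221) = 1.399×10^-5 K/W
  R_aerogel blanket = (1/0.894 − 1/1.22)/(4πk) = 0.2989/(4π·0.0174) = 1.367 K/W
  R_expanded polystyrene = (1/1.22 − 1/1.57)/(4πk) = 0.1827/(4π·0.0316) = 0.4602 K/W
  R_conv,out = 1/(4πr²h) = 1/(4π·1.57²·9.40) = 0.003434 K/W
ΣR = 1.399×10^-5 + 1.367 + 0.4602 + 0.003434 = 1.831 K/W
Q = ΔT/ΣR = (-175 °C − 28.9 °C)/1.831 = -111 W
(Negative Q ⇒ heat flows inward; heat gain = 111 W.)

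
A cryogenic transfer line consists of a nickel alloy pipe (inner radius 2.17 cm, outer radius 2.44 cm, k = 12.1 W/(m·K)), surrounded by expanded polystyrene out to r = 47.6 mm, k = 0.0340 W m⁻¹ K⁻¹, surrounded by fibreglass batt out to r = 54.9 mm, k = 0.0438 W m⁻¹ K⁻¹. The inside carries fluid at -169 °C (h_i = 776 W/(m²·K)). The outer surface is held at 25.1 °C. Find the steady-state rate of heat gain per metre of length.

Q' = 53.1 W/m

Series thermal resistances, inner to outer:
  R'_conv,in = 1/(2πr h) = 1/(2π·0.0217·776) = 0.009451 m·K/W
  R'_nickel alloy = ln(0.0244/0.0217)/(2πk) = 0.1173/(2π·12.1) = 0.001542 m·K/W
  R'_expanded polystyrene = ln(0.0476/0.0244)/(2πk) = 0.6682/(2π·0.0340) = 3.128 m·K/W
  R'_fibreglass batt = ln(0.0549/0.0476)/(2πk) = 0.1427/(2π·0.0438) = 0.5185 m·K/W
ΣR = 0.009451 + 0.001542 + 3.128 + 0.5185 = 3.657 m·K/W
Q' = ΔT/ΣR = (-169 °C − 25.1 °C)/3.657 = -53.1 W/m
(Negative Q' ⇒ heat flows inward; heat gain = 53.1 W/m.)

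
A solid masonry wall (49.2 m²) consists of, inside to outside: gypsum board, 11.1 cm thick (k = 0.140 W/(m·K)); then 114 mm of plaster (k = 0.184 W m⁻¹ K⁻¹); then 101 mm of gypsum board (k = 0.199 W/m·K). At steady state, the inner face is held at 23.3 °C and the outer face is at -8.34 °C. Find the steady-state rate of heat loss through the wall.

Q = 811 W

Series thermal resistances, inner to outer:
  R_gypsum board = L/(kA) = 0.111/(0.140·49.2) = 0.01611 K/W
  R_plaster = L/(kA) = 0.114/(0.184·49.2) = 0.01259 K/W
  R_gypsum board = L/(kA) = 0.101/(0.199·49.2) = 0.01032 K/W
ΣR = 0.01611 + 0.01259 + 0.01032 = 0.03902 K/W
Q = ΔT/ΣR = (23.3 °C − -8.34 °C)/0.03902 = 811 W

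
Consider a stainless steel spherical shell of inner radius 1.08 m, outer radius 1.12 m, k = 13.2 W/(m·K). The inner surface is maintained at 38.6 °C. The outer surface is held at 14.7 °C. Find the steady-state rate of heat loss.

Q = 1.20×10^5 W

Q = 4πk·ΔT/(1/r₁ − 1/r₂) = 4π × 13.2 × 23.9 / (1/1.08 − 1/1.12) = 1.20×10^5 W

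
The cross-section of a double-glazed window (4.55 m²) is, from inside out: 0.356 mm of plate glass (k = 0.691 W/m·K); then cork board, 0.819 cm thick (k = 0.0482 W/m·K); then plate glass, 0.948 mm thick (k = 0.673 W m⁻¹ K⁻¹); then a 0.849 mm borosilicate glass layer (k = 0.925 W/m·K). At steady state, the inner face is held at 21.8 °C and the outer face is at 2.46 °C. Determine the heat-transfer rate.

Treat each layer as a resistance in series:
  R_plate glass = L/(kA) = 3.56×10^-4/(0.691·4.55) = 1.132×10^-4 K/W
  R_cork board = L/(kA) = 0.00819/(0.0482·4.55) = 0.03734 K/W
  R_plate glass = L/(kA) = 9.48×10^-4/(0.673·4.55) = 3.096×10^-4 K/W
  R_borosilicate glass = L/(kA) = 8.49×10^-4/(0.925·4.55) = 2.017×10^-4 K/W
ΣR = 1.132×10^-4 + 0.03734 + 3.096×10^-4 + 2.017×10^-4 = 0.03796 K/W
Q = ΔT/ΣR = (21.8 °C − 2.46 °C)/0.03796 = 509 W

Q = 509 W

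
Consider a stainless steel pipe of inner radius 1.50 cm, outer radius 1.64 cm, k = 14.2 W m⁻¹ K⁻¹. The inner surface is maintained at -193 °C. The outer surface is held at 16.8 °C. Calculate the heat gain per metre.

Q' = 210 kW/m

Q' = 2πk·ΔT/ln(r₂/r₁) = 2π × 14.2 × 209.8 / ln(0.0164/0.0150) = 2.10×10^5 W/m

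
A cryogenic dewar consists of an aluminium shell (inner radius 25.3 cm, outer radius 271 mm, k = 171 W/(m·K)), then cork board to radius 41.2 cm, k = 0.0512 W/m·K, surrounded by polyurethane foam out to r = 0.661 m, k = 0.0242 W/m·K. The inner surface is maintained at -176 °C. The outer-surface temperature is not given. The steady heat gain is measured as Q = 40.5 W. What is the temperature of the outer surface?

Sum the resistances:
  R_aluminium = (1/0.253 − 1/0.271)/(4πk) = 0.2625/(4π·171) = 1.222×10^-4 K/W
  R_cork board = (1/0.271 − 1/0.412)/(4πk) = 1.263/(4π·0.0512) = 1.963 K/W
  R_polyurethane foam = (1/0.412 − 1/0.661)/(4πk) = 0.9143/(4π·0.0242) = 3.007 K/W
ΣR = 4.970 K/W
ΔT = Q·ΣR = 40.5 × 4.970 = 201.3 K
Heat flows inward, so T_out = T_in + ΔT = -176 + 201.3 = 25.3 °C

T_out = 25.3 °C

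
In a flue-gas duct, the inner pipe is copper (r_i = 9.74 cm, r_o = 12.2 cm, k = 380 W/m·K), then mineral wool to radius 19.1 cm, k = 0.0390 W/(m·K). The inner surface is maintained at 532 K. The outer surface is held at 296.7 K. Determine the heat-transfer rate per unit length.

Q' = 129 W/m

Treat each layer as a resistance in series:
  R'_copper = ln(0.122/0.0974)/(2πk) = 0.2252/(2π·380) = 9.432×10^-5 m·K/W
  R'_mineral wool = ln(0.191/0.122)/(2πk) = 0.4483/(2π·0.0390) = 1.829 m·K/W
ΣR = 9.432×10^-5 + 1.829 = 1.829 m·K/W
Q' = ΔT/ΣR = (532 K − 296.7 K)/1.829 = 129 W/m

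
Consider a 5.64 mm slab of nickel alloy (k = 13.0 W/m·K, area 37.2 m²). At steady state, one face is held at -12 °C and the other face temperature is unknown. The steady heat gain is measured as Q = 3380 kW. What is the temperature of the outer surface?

Series resistances:
  R_nickel alloy = L/(kA) = 0.00564/(13.0·37.2) = 1.166×10^-5 K/W
ΣR = 1.166×10^-5 K/W
ΔT = Q·ΣR = 3.38×10^6 × 1.166×10^-5 = 39.41 K
Heat flows inward, so T_out = T_in + ΔT = -12 + 39.41 = 27.4 °C

T_out = 27.4 °C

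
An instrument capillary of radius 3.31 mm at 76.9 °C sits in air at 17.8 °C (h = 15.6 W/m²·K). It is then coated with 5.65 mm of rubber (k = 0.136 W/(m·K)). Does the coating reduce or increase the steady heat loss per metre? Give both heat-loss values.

Critical radius for a cylinder: r_cr = k/h = 0.00872 m = 0.872 cm.
Outer radius after coating: r₂ = 0.00331 + 0.00565 = 0.00896 m.
r₁ < r_cr < r₂: heat loss rises to a maximum at r_cr then falls. Whether the coating helps depends on whether Q(r₂) has dropped back below Q(r₁).
Bare: R = 1/(2πr₁h) = 3.082 m·K/W; Q = 59.1/3.082 = 19.2 W/m.
Coated: R = R_cond + R_conv = 2.304 m·K/W; Q = 59.1/2.304 = 25.7 W/m.

increases: 19.2 → 25.7 W/m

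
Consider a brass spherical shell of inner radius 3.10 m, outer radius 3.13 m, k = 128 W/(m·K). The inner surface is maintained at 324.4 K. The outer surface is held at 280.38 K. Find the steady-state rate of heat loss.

Q = 4πk·ΔT/(1/r₁ − 1/r₂) = 4π × 128 × 44.02 / (1/3.10 − 1/3.13) = 2.29×10^7 W

Q = 22900 kW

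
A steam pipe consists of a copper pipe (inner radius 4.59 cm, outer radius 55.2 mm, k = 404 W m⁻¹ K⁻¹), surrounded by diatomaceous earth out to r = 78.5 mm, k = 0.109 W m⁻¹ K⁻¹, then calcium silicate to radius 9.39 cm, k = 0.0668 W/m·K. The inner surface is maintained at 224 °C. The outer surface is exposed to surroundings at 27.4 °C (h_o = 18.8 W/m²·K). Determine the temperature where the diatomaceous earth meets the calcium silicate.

Treat each layer as a resistance in series:
  R'_copper = ln(0.0552/0.0459)/(2πk) = 0.1845/(2π·404) = 7.268×10^-5 m·K/W
  R'_diatomaceous earth = ln(0.0785/0.0552)/(2πk) = 0.3521/(2π·0.109) = 0.5142 m·K/W
  R'_calcium silicate = ln(0.0939/0.0785)/(2πk) = 0.1791/(2π·0.0668) = 0.4268 m·K/W
  R'_conv,out = 1/(2πr h) = 1/(2π·0.0939·18.8) = 0.09016 m·K/W
ΣR = 7.268×10^-5 + 0.5142 + 0.4268 + 0.09016 = 1.031 m·K/W
Q' = ΔT/ΣR = (224 °C − 27.4 °C)/1.031 = 190.7 W/m
From the inner boundary to the diatomaceous earth/calcium silicate interface, ΣR_partial = 0.5143 m·K/W.
T_interface = T_in − Q'·ΣR_partial = 224 °C − (190.7)(0.5143) = 126 °C

T = 126 °C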